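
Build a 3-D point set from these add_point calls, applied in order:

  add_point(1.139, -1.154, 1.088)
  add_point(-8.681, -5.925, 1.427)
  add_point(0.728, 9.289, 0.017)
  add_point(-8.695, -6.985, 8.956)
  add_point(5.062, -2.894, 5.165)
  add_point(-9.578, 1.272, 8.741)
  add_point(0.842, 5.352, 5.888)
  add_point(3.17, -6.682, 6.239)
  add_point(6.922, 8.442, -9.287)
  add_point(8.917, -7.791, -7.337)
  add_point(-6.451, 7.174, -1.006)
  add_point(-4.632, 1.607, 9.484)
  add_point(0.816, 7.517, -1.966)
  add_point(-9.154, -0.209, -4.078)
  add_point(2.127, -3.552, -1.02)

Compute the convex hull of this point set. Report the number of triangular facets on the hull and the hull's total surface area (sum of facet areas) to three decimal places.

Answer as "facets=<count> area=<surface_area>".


facets=20 area=1064.691

12 of the 15 inputs are extreme points: [1, 2, 3, 4, 5, 6, 7, 8, 9, 10, 11, 13].

Facet areas (half cross-product norm):
  f1: (p13, p8, p9) → 144.6812
  f2: (p3, p7, p9) → 73.1996
  f3: (p3, p11, p5) → 20.8013
  f4: (p3, p7, p11) → 52.4285
  f5: (p6, p11, p5) → 13.8922
  f6: (p6, p2, p5) → 37.6348
  f7: (p6, p2, p8) → 30.5017
  f8: (p10, p13, p8) → 65.8415
  f9: (p10, p2, p8) → 38.9543
  f10: (p10, p13, p5) → 48.6318
  f11: (p10, p2, p5) → 42.8461
  f12: (p1, p13, p9) → 77.1222
  f13: (p1, p3, p9) → 67.8531
  f14: (p1, p13, p5) → 40.9382
  f15: (p1, p3, p5) → 31.1520
  f16: (p4, p7, p11) → 25.0029
  f17: (p4, p6, p11) → 34.9536
  f18: (p4, p6, p8) → 77.0889
  f19: (p4, p8, p9) → 110.6753
  f20: (p4, p7, p9) → 30.4918
Σ area = 1064.691

Euler characteristic 12−30+20 = 2 ✓


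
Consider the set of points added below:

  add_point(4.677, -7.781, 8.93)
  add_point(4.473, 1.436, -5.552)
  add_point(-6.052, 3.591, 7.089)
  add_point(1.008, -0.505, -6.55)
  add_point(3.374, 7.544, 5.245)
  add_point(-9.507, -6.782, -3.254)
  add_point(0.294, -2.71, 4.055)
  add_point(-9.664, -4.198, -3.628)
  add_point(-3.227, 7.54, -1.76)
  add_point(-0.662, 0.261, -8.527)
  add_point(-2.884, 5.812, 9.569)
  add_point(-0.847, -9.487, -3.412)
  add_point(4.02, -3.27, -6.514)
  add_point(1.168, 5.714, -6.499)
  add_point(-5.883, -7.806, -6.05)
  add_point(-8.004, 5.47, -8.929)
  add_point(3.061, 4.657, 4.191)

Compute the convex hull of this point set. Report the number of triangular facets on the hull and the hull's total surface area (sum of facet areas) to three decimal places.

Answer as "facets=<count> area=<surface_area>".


Extreme-point indices: [0, 1, 2, 4, 5, 7, 8, 9, 10, 11, 12, 13, 14, 15] — 14 of 17 on the boundary.

Area of each hull facet:
  f1: (p10, p4, p0) → 59.2555
  f2: (p2, p10, p0) → 35.5565
  f3: (p11, p12, p0) → 57.8061
  f4: (p15, p2, p7) → 75.5718
  f5: (p15, p2, p10) → 30.9514
  f6: (p1, p4, p0) → 94.5260
  f7: (p1, p12, p0) → 38.7260
  f8: (p5, p11, p0) → 58.2897
  f9: (p5, p2, p7) → 16.1884
  f10: (p5, p2, p0) → 114.3566
  f11: (p5, p15, p7) → 5.8626
  f12: (p8, p10, p4) → 37.1370
  f13: (p8, p15, p10) → 31.7550
  f14: (p9, p1, p12) → 13.5744
  f15: (p13, p9, p15) → 26.5522
  f16: (p13, p9, p1) → 14.8703
  f17: (p13, p8, p15) → 28.5487
  f18: (p13, p1, p4) → 32.7483
  f19: (p13, p8, p4) → 32.2545
  f20: (p14, p5, p15) → 31.5583
  f21: (p14, p9, p15) → 44.6484
  f22: (p14, p5, p11) → 12.3950
  f23: (p14, p11, p12) → 24.9731
  f24: (p14, p9, p12) → 30.4297
Σ area = 948.536

Check V−E+F: 14 − 36 + 24 = 2.

facets=24 area=948.536


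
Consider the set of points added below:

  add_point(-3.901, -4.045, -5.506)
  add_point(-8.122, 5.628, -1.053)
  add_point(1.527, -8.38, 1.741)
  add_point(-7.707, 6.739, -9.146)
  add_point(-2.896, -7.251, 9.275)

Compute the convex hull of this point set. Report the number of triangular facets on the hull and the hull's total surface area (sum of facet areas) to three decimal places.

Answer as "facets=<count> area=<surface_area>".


5 of the 5 inputs are extreme points: [0, 1, 2, 3, 4].

Per-facet area ½‖(b−a)×(c−a)‖:
  f1: (p4, p2, p1) → 73.5786
  f2: (p3, p2, p1) → 68.3951
  f3: (p0, p4, p1) → 85.4606
  f4: (p0, p3, p1) → 44.8532
  f5: (p0, p4, p2) → 42.3074
  f6: (p0, p3, p2) → 37.8107
Σ area = 352.406

Euler characteristic 5−9+6 = 2 ✓

facets=6 area=352.406


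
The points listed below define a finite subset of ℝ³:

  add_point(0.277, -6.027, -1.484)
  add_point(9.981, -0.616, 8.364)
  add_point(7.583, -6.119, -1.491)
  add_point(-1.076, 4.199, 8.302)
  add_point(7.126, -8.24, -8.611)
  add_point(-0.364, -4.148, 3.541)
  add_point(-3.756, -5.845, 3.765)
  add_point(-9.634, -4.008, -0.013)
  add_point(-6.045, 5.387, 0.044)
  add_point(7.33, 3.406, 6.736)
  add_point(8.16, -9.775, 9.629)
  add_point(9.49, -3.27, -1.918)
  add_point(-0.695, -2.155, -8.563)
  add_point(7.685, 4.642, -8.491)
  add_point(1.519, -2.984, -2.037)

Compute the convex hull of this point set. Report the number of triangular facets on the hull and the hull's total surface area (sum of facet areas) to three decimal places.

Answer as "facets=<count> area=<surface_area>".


facets=18 area=1021.059

11 of the 15 inputs are extreme points: [1, 3, 4, 6, 7, 8, 9, 10, 11, 12, 13].

Triangle areas on the boundary:
  f1: (p4, p10, p7) → 164.0082
  f2: (p3, p10, p1) → 55.5381
  f3: (p12, p4, p7) → 54.4878
  f4: (p12, p13, p4) → 52.0781
  f5: (p11, p13, p1) → 50.1771
  f6: (p11, p13, p4) → 45.0253
  f7: (p11, p10, p1) → 49.7153
  f8: (p11, p4, p10) → 53.7899
  f9: (p6, p10, p7) → 5.6872
  f10: (p6, p3, p7) → 40.3321
  f11: (p6, p3, p10) → 77.9650
  f12: (p8, p3, p7) → 48.7009
  f13: (p8, p3, p13) → 78.5745
  f14: (p8, p12, p7) → 57.9283
  f15: (p8, p12, p13) → 68.0635
  f16: (p9, p13, p1) → 36.0794
  f17: (p9, p3, p1) → 18.5813
  f18: (p9, p3, p13) → 64.3267
Σ area = 1021.059

Euler characteristic 11−27+18 = 2 ✓


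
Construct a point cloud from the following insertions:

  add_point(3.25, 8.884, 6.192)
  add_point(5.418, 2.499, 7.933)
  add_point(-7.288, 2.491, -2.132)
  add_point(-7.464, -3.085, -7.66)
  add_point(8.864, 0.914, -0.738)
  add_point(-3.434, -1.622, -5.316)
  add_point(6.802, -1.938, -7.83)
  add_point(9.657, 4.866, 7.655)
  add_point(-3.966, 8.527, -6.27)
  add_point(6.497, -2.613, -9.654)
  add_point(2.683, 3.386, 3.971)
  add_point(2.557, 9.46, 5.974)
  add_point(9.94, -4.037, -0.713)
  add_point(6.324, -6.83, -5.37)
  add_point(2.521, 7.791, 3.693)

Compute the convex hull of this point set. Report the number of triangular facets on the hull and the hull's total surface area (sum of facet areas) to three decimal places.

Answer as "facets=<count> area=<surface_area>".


Hull vertices (11/15): indices [0, 1, 2, 3, 4, 7, 8, 9, 11, 12, 13].

Per-facet area ½‖(b−a)×(c−a)‖:
  f1: (p8, p9, p3) → 82.1760
  f2: (p13, p9, p3) → 41.9322
  f3: (p13, p9, p12) → 19.2510
  f4: (p13, p1, p3) → 117.4307
  f5: (p13, p1, p12) → 31.9857
  f6: (p4, p9, p12) → 23.9165
  f7: (p4, p8, p9) → 73.9956
  f8: (p2, p1, p3) → 56.6831
  f9: (p2, p1, p11) → 56.4646
  f10: (p2, p8, p3) → 31.0441
  f11: (p2, p8, p11) → 54.6398
  f12: (p7, p8, p11) → 51.1194
  f13: (p7, p4, p8) → 72.8766
  f14: (p7, p1, p12) → 28.3922
  f15: (p7, p4, p12) → 21.6969
  f16: (p0, p1, p11) → 1.6414
  f17: (p0, p7, p11) → 0.4920
  f18: (p0, p7, p1) → 16.6277
Σ area = 782.365

Euler characteristic 11−27+18 = 2 ✓

facets=18 area=782.365


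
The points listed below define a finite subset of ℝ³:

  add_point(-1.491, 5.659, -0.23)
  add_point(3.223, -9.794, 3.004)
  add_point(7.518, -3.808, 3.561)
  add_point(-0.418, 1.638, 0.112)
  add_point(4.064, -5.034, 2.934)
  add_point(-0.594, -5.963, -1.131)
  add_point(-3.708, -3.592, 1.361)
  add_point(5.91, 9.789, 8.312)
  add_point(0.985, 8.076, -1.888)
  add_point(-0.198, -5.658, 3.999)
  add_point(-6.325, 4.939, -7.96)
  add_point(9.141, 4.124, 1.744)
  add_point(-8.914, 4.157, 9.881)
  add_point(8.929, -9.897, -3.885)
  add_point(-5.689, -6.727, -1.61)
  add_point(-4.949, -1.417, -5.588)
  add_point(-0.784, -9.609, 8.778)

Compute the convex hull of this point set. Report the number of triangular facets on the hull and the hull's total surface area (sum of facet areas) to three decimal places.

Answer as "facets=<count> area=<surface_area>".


11 of the 17 inputs are extreme points: [1, 2, 7, 8, 10, 11, 12, 13, 14, 15, 16].

Per-facet area ½‖(b−a)×(c−a)‖:
  f1: (p10, p13, p11) → 136.1114
  f2: (p14, p10, p12) → 103.6721
  f3: (p16, p14, p12) → 88.5838
  f4: (p8, p10, p12) → 79.1336
  f5: (p8, p10, p11) → 34.4518
  f6: (p15, p10, p13) → 41.4715
  f7: (p15, p14, p13) → 50.4800
  f8: (p15, p14, p10) → 9.4539
  f9: (p2, p13, p11) → 36.9200
  f10: (p2, p16, p13) → 54.8507
  f11: (p1, p14, p13) → 45.9263
  f12: (p1, p16, p13) → 2.7118
  f13: (p1, p16, p14) → 36.5727
  f14: (p7, p2, p11) → 35.8055
  f15: (p7, p2, p16) → 80.0018
  f16: (p7, p16, p12) → 125.7120
  f17: (p7, p8, p12) → 84.9721
  f18: (p7, p8, p11) → 43.4387
Σ area = 1090.270

Check V−E+F: 11 − 27 + 18 = 2.

facets=18 area=1090.270


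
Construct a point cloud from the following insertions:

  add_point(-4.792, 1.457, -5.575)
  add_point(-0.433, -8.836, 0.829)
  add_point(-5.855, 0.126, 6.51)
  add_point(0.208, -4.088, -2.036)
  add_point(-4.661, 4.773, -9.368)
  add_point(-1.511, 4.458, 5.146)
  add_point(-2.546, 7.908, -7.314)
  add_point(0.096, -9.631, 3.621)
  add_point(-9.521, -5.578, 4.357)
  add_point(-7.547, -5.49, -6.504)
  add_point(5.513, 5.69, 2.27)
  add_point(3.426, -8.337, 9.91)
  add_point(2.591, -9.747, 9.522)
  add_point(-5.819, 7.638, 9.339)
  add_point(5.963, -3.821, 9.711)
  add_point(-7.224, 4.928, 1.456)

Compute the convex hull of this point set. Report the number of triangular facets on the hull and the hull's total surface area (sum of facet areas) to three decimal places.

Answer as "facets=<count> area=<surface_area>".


Points on the hull: [1, 3, 4, 6, 7, 8, 9, 10, 11, 12, 13, 14, 15] (13 of 16).

Facet areas (half cross-product norm):
  f1: (p13, p12, p8) → 100.5335
  f2: (p10, p13, p14) → 80.2562
  f3: (p10, p13, p6) → 84.6816
  f4: (p11, p12, p14) → 1.1719
  f5: (p11, p13, p14) → 41.1734
  f6: (p11, p13, p12) → 13.7326
  f7: (p7, p12, p8) → 31.9742
  f8: (p7, p9, p8) → 56.1920
  f9: (p4, p10, p6) → 22.9589
  f10: (p15, p13, p6) → 34.3726
  f11: (p15, p4, p6) → 22.3200
  f12: (p15, p13, p8) → 46.8719
  f13: (p15, p9, p8) → 58.6368
  f14: (p15, p4, p9) → 58.5786
  f15: (p3, p4, p10) → 73.0417
  f16: (p3, p10, p14) → 65.8573
  f17: (p3, p4, p9) → 48.5444
  f18: (p1, p3, p14) → 33.5817
  f19: (p1, p12, p14) → 31.3778
  f20: (p1, p7, p12) → 3.0638
  f21: (p1, p7, p9) → 8.4097
  f22: (p1, p3, p9) → 25.2789
Σ area = 942.610

Euler: V−E+F = 13−33+22 = 2.

facets=22 area=942.610


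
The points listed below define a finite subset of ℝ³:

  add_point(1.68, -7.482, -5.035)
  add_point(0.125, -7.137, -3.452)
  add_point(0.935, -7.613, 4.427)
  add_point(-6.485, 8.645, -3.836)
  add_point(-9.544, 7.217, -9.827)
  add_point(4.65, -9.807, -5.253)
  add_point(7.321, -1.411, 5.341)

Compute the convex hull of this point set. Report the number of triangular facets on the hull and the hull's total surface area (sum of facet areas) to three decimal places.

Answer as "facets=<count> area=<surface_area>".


7 of the 7 inputs are extreme points: [0, 1, 2, 3, 4, 5, 6].

Triangle areas on the boundary:
  f1: (p5, p6, p4) → 153.3364
  f2: (p3, p6, p4) → 52.2340
  f3: (p2, p3, p4) → 63.1115
  f4: (p2, p5, p6) → 47.4154
  f5: (p2, p3, p6) → 85.0552
  f6: (p1, p2, p4) → 65.5864
  f7: (p1, p2, p5) → 21.5442
  f8: (p0, p5, p4) → 14.0744
  f9: (p0, p1, p4) → 20.1092
  f10: (p0, p1, p5) → 3.1121
Σ area = 525.579

Check V−E+F: 7 − 15 + 10 = 2.

facets=10 area=525.579


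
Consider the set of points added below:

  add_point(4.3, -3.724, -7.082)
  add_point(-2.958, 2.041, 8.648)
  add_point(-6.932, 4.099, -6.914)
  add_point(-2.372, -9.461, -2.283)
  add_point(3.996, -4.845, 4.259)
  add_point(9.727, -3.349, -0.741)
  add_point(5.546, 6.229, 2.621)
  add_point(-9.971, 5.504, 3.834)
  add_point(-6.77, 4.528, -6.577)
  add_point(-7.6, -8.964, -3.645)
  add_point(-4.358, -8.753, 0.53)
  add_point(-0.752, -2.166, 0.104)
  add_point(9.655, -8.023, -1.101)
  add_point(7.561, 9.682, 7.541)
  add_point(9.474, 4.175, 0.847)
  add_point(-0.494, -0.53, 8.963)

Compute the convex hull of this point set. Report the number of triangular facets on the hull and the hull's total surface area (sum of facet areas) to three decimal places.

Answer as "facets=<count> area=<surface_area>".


14 of the 16 inputs are extreme points: [0, 1, 2, 3, 4, 5, 7, 8, 9, 10, 12, 13, 14, 15].

Triangle areas on the boundary:
  f1: (p2, p9, p7) → 75.3031
  f2: (p1, p13, p7) → 56.1225
  f3: (p1, p15, p13) → 23.1350
  f4: (p12, p13, p5) → 17.8994
  f5: (p14, p13, p5) → 21.8122
  f6: (p10, p1, p15) → 21.7000
  f7: (p10, p9, p7) → 41.4539
  f8: (p10, p1, p7) → 62.0866
  f9: (p0, p14, p5) → 31.6201
  f10: (p0, p12, p5) → 19.4597
  f11: (p0, p2, p9) → 79.3719
  f12: (p8, p14, p13) → 78.8454
  f13: (p8, p13, p7) → 100.3841
  f14: (p8, p2, p7) → 2.6034
  f15: (p8, p0, p2) → 3.8127
  f16: (p8, p0, p14) → 84.9715
  f17: (p4, p10, p15) → 38.7884
  f18: (p4, p10, p12) → 41.2041
  f19: (p4, p15, p13) → 51.0519
  f20: (p4, p12, p13) → 60.6560
  f21: (p3, p10, p9) → 8.8896
  f22: (p3, p10, p12) → 19.0299
  f23: (p3, p0, p9) → 24.0156
  f24: (p3, p0, p12) → 44.7771
Σ area = 1008.994

Euler characteristic 14−36+24 = 2 ✓

facets=24 area=1008.994


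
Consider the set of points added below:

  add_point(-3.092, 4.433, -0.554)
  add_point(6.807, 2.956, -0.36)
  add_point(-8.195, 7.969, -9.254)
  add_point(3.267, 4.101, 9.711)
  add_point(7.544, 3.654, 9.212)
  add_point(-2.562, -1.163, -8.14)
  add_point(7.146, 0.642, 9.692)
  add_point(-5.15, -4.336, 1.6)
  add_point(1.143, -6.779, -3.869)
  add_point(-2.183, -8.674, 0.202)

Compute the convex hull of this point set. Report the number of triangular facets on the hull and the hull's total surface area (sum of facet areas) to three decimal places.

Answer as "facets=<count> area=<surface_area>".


Extreme-point indices: [1, 2, 3, 4, 5, 6, 7, 8, 9] — 9 of 10 on the boundary.

Facet areas (half cross-product norm):
  f1: (p3, p4, p2) → 44.0984
  f2: (p1, p4, p2) → 74.0247
  f3: (p7, p9, p2) → 38.7462
  f4: (p7, p3, p2) → 120.1862
  f5: (p6, p3, p4) → 6.6513
  f6: (p6, p1, p4) → 14.7628
  f7: (p6, p7, p9) → 42.2148
  f8: (p6, p7, p3) → 37.4250
  f9: (p5, p9, p2) → 45.4870
  f10: (p5, p1, p2) → 68.3085
  f11: (p8, p6, p9) → 45.1082
  f12: (p8, p6, p1) → 60.4310
  f13: (p8, p5, p9) → 20.8352
  f14: (p8, p5, p1) → 46.0661
Σ area = 664.345

Check V−E+F: 9 − 21 + 14 = 2.

facets=14 area=664.345


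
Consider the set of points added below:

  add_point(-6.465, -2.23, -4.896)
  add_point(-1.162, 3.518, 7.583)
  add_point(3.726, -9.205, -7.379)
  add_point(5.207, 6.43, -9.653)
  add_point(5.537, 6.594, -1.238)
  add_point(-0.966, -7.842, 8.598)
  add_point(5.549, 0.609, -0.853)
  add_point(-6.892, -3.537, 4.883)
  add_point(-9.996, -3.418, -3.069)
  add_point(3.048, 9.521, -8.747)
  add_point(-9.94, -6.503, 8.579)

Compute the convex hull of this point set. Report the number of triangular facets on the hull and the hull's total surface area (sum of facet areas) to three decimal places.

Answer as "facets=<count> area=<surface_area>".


Points on the hull: [0, 1, 2, 3, 4, 5, 6, 8, 9, 10] (10 of 11).

Per-facet area ½‖(b−a)×(c−a)‖:
  f1: (p1, p9, p8) → 130.1261
  f2: (p0, p9, p8) → 17.4014
  f3: (p0, p2, p8) → 20.5720
  f4: (p4, p1, p9) → 38.6393
  f5: (p5, p2, p6) → 83.3672
  f6: (p5, p4, p6) → 33.0802
  f7: (p5, p4, p1) → 62.0112
  f8: (p3, p0, p9) → 29.6180
  f9: (p3, p0, p2) → 89.6618
  f10: (p3, p4, p9) → 15.9042
  f11: (p3, p2, p6) → 62.9464
  f12: (p3, p4, p6) → 25.2328
  f13: (p10, p5, p1) → 51.0477
  f14: (p10, p1, p8) → 77.6957
  f15: (p10, p2, p8) → 92.0622
  f16: (p10, p5, p2) → 72.5894
Σ area = 901.956

Check V−E+F: 10 − 24 + 16 = 2.

facets=16 area=901.956


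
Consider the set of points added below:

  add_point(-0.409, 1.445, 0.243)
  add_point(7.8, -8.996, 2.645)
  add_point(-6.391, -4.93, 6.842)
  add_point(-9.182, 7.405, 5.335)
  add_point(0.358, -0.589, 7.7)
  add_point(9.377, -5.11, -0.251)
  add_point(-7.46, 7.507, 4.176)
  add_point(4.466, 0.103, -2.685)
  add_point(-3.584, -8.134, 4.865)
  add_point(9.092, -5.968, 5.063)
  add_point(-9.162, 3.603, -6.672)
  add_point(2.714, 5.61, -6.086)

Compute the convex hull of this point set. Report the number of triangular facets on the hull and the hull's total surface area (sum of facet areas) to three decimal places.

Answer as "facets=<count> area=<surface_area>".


facets=16 area=778.392

Points on the hull: [1, 2, 3, 4, 5, 6, 8, 9, 10, 11] (10 of 12).

Area of each hull facet:
  f1: (p10, p1, p5) → 53.4582
  f2: (p8, p10, p1) → 98.1613
  f3: (p9, p1, p5) → 9.8377
  f4: (p9, p8, p1) → 23.5138
  f5: (p11, p10, p5) → 78.0891
  f6: (p11, p9, p5) → 32.2139
  f7: (p4, p11, p9) → 80.1485
  f8: (p2, p9, p8) → 26.6918
  f9: (p2, p4, p9) → 39.3526
  f10: (p2, p4, p3) → 48.6008
  f11: (p2, p10, p3) → 78.8955
  f12: (p2, p8, p10) → 37.8553
  f13: (p6, p4, p3) → 11.4843
  f14: (p6, p4, p11) → 80.7686
  f15: (p6, p10, p3) → 11.1931
  f16: (p6, p11, p10) → 68.1277
Σ area = 778.392

Check V−E+F: 10 − 24 + 16 = 2.


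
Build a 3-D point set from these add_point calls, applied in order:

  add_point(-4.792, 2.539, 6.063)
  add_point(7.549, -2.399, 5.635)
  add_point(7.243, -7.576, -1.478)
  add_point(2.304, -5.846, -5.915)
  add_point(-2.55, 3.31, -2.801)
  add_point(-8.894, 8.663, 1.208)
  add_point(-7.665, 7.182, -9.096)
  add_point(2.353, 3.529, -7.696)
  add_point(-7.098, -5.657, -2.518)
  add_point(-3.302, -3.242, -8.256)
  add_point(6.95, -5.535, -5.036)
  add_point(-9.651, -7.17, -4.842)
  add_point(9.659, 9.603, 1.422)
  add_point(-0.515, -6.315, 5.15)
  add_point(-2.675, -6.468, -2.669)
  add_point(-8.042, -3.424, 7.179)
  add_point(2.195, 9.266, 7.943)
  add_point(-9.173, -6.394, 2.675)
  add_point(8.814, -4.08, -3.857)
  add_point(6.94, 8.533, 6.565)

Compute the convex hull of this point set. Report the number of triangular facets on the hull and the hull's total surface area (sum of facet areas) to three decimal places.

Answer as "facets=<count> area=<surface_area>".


facets=28 area=1212.349

Extreme-point indices: [1, 2, 3, 5, 6, 7, 9, 10, 11, 12, 13, 15, 16, 17, 18, 19] — 16 of 20 on the boundary.

Area of each hull facet:
  f1: (p5, p16, p12) → 61.3703
  f2: (p15, p5, p16) → 85.1264
  f3: (p19, p16, p12) → 11.2271
  f4: (p3, p2, p11) → 32.2535
  f5: (p18, p7, p12) → 68.0791
  f6: (p6, p5, p11) → 78.1475
  f7: (p6, p5, p12) → 96.8946
  f8: (p6, p7, p12) → 63.2276
  f9: (p17, p5, p11) → 57.2845
  f10: (p17, p15, p5) → 37.0136
  f11: (p17, p2, p11) → 63.1076
  f12: (p1, p15, p16) → 95.2445
  f13: (p1, p19, p16) → 26.7594
  f14: (p1, p19, p12) → 32.3921
  f15: (p1, p18, p12) → 61.6625
  f16: (p1, p18, p2) → 19.8377
  f17: (p10, p18, p7) → 13.8592
  f18: (p10, p3, p2) → 9.5509
  f19: (p10, p18, p2) → 5.3602
  f20: (p9, p3, p11) → 25.7030
  f21: (p9, p6, p11) → 45.8091
  f22: (p9, p6, p7) → 44.6334
  f23: (p9, p10, p7) → 43.2303
  f24: (p9, p10, p3) → 7.6824
  f25: (p13, p1, p2) → 37.2814
  f26: (p13, p1, p15) → 28.4164
  f27: (p13, p17, p2) → 38.7465
  f28: (p13, p17, p15) → 22.4485
Σ area = 1212.349

Euler characteristic 16−42+28 = 2 ✓


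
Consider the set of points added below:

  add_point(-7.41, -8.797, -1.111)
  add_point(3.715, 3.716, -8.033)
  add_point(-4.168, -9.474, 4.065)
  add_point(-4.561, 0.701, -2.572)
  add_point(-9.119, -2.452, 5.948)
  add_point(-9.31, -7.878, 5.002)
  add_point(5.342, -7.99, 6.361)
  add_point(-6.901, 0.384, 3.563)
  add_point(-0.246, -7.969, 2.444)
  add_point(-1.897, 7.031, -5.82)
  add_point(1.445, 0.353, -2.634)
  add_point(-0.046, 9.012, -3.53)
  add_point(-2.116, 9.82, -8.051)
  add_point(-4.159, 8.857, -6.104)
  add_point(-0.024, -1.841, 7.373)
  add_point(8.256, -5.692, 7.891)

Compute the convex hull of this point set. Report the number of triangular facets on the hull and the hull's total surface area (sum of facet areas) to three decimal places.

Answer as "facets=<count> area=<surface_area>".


facets=20 area=781.893

12 of the 16 inputs are extreme points: [0, 1, 2, 4, 5, 6, 8, 11, 12, 13, 14, 15].

Facet areas (half cross-product norm):
  f1: (p0, p2, p5) → 15.5022
  f2: (p4, p0, p5) → 17.0441
  f3: (p6, p15, p5) → 19.4120
  f4: (p6, p2, p5) → 15.4483
  f5: (p6, p0, p2) → 22.1214
  f6: (p1, p0, p12) → 76.2496
  f7: (p1, p6, p15) → 37.3800
  f8: (p1, p11, p15) → 75.2247
  f9: (p1, p11, p12) → 19.4713
  f10: (p14, p11, p15) → 66.2012
  f11: (p14, p11, p4) → 70.8212
  f12: (p14, p15, p5) → 43.9387
  f13: (p14, p4, p5) → 25.2213
  f14: (p13, p11, p12) → 7.0181
  f15: (p13, p11, p4) → 41.6477
  f16: (p13, p0, p12) → 22.2139
  f17: (p13, p4, p0) → 82.4894
  f18: (p8, p6, p0) → 5.0251
  f19: (p8, p1, p0) → 65.0701
  f20: (p8, p1, p6) → 54.3926
Σ area = 781.893

Euler characteristic 12−30+20 = 2 ✓


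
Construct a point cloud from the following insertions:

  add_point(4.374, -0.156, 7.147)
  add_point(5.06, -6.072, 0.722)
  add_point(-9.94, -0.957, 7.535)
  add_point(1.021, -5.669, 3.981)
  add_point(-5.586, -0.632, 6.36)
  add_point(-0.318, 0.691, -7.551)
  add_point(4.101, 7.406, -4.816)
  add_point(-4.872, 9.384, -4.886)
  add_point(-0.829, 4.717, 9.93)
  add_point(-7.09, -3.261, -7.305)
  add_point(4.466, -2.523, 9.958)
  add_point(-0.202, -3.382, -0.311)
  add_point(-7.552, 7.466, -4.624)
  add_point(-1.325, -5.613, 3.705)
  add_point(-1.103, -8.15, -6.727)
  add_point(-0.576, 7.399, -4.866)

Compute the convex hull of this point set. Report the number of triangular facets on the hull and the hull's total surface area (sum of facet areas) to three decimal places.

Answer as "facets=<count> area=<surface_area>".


Points on the hull: [0, 1, 2, 3, 5, 6, 7, 8, 9, 10, 12, 13, 14] (13 of 16).

Area of each hull facet:
  f1: (p13, p14, p2) → 49.6691
  f2: (p9, p14, p2) → 58.4127
  f3: (p5, p9, p7) → 39.8607
  f4: (p5, p9, p14) → 28.5171
  f5: (p6, p8, p7) → 69.9760
  f6: (p6, p5, p7) → 36.6810
  f7: (p6, p14, p1) → 71.5646
  f8: (p6, p5, p14) → 22.6861
  f9: (p3, p14, p1) → 25.7377
  f10: (p3, p13, p14) → 12.6380
  f11: (p12, p9, p2) → 77.9164
  f12: (p12, p9, p7) → 15.7428
  f13: (p12, p8, p2) → 79.8680
  f14: (p12, p8, p7) → 26.5140
  f15: (p10, p3, p1) → 19.4366
  f16: (p10, p8, p2) → 49.1885
  f17: (p10, p13, p2) → 47.3107
  f18: (p10, p3, p13) → 7.5773
  f19: (p0, p6, p8) → 54.1052
  f20: (p0, p10, p8) → 13.9085
  f21: (p0, p6, p1) → 59.9136
  f22: (p0, p10, p1) → 15.9778
Σ area = 883.203

Check V−E+F: 13 − 33 + 22 = 2.

facets=22 area=883.203


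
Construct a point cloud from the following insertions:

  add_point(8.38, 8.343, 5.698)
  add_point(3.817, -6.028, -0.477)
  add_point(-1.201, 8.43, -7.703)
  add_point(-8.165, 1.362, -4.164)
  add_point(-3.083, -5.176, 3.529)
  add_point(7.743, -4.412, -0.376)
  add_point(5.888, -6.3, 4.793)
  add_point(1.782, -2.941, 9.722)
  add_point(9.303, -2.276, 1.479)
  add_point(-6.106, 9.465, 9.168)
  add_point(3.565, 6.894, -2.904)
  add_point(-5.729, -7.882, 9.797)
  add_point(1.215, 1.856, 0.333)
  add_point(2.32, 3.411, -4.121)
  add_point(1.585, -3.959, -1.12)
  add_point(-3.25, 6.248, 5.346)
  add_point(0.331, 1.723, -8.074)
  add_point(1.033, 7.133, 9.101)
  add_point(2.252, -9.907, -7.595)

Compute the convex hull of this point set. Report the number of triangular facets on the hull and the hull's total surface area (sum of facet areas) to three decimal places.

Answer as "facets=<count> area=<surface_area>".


Points on the hull: [0, 2, 3, 5, 6, 7, 8, 9, 10, 11, 16, 17, 18] (13 of 19).

Facet areas (half cross-product norm):
  f1: (p11, p18, p3) → 126.6173
  f2: (p9, p11, p3) → 119.7775
  f3: (p2, p9, p3) → 81.9847
  f4: (p6, p11, p18) → 85.1506
  f5: (p16, p18, p8) → 73.2507
  f6: (p16, p18, p3) → 54.9702
  f7: (p16, p2, p3) → 31.6748
  f8: (p0, p2, p9) → 114.0436
  f9: (p0, p6, p8) → 33.3489
  f10: (p5, p18, p8) → 3.0999
  f11: (p5, p6, p8) → 9.2857
  f12: (p5, p6, p18) → 29.6306
  f13: (p10, p16, p8) → 46.5562
  f14: (p10, p16, p2) → 22.5448
  f15: (p10, p0, p8) → 51.9989
  f16: (p10, p0, p2) → 15.2584
  f17: (p7, p6, p11) → 31.7221
  f18: (p7, p0, p6) → 49.3133
  f19: (p7, p9, p11) → 66.1269
  f20: (p17, p0, p9) → 17.9928
  f21: (p17, p7, p9) → 35.1734
  f22: (p17, p7, p0) → 41.1942
Σ area = 1140.716

Euler characteristic 13−33+22 = 2 ✓

facets=22 area=1140.716


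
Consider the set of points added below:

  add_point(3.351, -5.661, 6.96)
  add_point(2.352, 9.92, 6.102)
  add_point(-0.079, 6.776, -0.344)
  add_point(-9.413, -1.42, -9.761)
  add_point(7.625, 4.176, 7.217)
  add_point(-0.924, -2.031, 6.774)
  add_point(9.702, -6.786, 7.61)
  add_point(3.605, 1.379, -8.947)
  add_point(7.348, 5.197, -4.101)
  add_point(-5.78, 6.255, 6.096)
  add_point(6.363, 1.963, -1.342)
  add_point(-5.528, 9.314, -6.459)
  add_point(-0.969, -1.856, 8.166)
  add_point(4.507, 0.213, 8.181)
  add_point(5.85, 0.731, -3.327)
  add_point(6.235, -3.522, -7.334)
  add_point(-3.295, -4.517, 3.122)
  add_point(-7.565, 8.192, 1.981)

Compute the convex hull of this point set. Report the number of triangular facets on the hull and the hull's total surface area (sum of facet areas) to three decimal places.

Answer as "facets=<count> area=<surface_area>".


facets=24 area=1059.609

14 of the 18 inputs are extreme points: [0, 1, 3, 4, 6, 7, 8, 9, 11, 12, 13, 15, 16, 17].

Facet areas (half cross-product norm):
  f1: (p16, p6, p3) → 71.6338
  f2: (p15, p6, p3) → 115.4204
  f3: (p15, p8, p6) → 72.4820
  f4: (p11, p8, p1) → 78.9572
  f5: (p4, p8, p6) → 62.9321
  f6: (p4, p8, p1) → 43.6433
  f7: (p4, p13, p6) → 21.7386
  f8: (p4, p13, p1) → 19.8776
  f9: (p12, p13, p6) → 24.5956
  f10: (p12, p13, p1) → 29.4451
  f11: (p7, p15, p8) → 20.8882
  f12: (p7, p11, p8) → 44.3777
  f13: (p7, p15, p3) → 37.0541
  f14: (p7, p11, p3) → 67.4376
  f15: (p0, p16, p6) → 10.1862
  f16: (p0, p12, p6) → 11.1461
  f17: (p0, p12, p16) → 17.8490
  f18: (p17, p11, p1) → 47.1914
  f19: (p17, p11, p3) → 51.8662
  f20: (p9, p12, p1) → 42.8023
  f21: (p9, p17, p1) → 21.4702
  f22: (p9, p12, p16) → 29.7325
  f23: (p9, p16, p3) → 83.3800
  f24: (p9, p17, p3) → 33.5014
Σ area = 1059.609

Check V−E+F: 14 − 36 + 24 = 2.


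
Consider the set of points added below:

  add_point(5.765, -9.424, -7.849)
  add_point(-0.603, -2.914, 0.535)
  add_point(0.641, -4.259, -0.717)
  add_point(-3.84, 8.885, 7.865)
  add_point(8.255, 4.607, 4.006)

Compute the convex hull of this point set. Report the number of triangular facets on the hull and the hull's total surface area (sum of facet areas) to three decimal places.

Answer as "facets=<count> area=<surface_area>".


facets=6 area=308.224

Hull vertices (5/5): indices [0, 1, 2, 3, 4].

Per-facet area ½‖(b−a)×(c−a)‖:
  f1: (p0, p4, p3) → 118.2666
  f2: (p1, p4, p3) → 75.1784
  f3: (p1, p0, p3) → 38.4918
  f4: (p2, p0, p4) → 60.9400
  f5: (p2, p1, p4) → 13.3451
  f6: (p2, p1, p0) → 2.0016
Σ area = 308.224

Euler: V−E+F = 5−9+6 = 2.


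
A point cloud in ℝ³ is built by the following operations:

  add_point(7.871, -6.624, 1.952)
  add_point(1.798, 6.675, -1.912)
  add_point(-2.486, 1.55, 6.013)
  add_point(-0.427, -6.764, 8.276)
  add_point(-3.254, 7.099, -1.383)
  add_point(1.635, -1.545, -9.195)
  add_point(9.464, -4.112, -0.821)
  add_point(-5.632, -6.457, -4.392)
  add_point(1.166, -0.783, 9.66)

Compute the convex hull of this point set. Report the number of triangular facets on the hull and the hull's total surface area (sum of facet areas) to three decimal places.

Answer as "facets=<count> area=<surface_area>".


9 of the 9 inputs are extreme points: [0, 1, 2, 3, 4, 5, 6, 7, 8].

Per-facet area ½‖(b−a)×(c−a)‖:
  f1: (p5, p4, p7) → 61.2985
  f2: (p0, p3, p7) → 69.0372
  f3: (p0, p5, p7) → 66.6986
  f4: (p0, p5, p6) → 22.2851
  f5: (p2, p4, p7) → 60.1449
  f6: (p2, p3, p7) → 56.9425
  f7: (p1, p5, p6) → 61.1439
  f8: (p1, p5, p4) → 27.8028
  f9: (p8, p2, p4) → 15.2990
  f10: (p8, p1, p4) → 34.9894
  f11: (p8, p1, p6) → 80.1622
  f12: (p8, p0, p6) → 22.2938
  f13: (p8, p0, p3) → 32.9818
  f14: (p8, p2, p3) → 17.8950
Σ area = 628.975

Euler characteristic 9−21+14 = 2 ✓

facets=14 area=628.975


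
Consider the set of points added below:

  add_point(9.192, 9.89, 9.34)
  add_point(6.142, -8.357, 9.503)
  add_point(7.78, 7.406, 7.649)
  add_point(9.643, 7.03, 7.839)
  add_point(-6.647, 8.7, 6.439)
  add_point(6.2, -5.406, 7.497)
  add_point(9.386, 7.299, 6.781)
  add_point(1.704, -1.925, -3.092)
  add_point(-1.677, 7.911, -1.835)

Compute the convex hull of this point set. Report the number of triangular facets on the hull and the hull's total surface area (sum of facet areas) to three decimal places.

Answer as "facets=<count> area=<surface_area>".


Extreme-point indices: [0, 1, 3, 4, 5, 6, 7, 8] — 8 of 9 on the boundary.

Area of each hull facet:
  f1: (p7, p1, p4) → 122.3388
  f2: (p8, p7, p4) → 47.6205
  f3: (p0, p1, p4) → 145.2564
  f4: (p0, p1, p3) → 16.4588
  f5: (p0, p8, p4) → 73.4125
  f6: (p5, p7, p1) → 14.6887
  f7: (p6, p8, p7) → 71.6938
  f8: (p6, p5, p7) → 76.5725
  f9: (p6, p0, p3) → 1.7947
  f10: (p6, p0, p8) → 23.8982
  f11: (p6, p1, p3) → 8.5395
  f12: (p6, p5, p1) → 12.8619
Σ area = 615.136

Check V−E+F: 8 − 18 + 12 = 2.

facets=12 area=615.136


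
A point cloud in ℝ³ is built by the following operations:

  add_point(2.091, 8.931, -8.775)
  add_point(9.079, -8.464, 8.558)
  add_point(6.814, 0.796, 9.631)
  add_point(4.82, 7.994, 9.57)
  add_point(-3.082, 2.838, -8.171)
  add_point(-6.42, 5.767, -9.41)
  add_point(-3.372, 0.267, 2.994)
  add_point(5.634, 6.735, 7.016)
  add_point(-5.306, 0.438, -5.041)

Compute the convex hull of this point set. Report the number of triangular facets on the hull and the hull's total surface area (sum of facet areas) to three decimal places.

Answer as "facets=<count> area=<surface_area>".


Hull vertices (9/9): indices [0, 1, 2, 3, 4, 5, 6, 7, 8].

Facet areas (half cross-product norm):
  f1: (p3, p0, p5) → 82.9972
  f2: (p4, p0, p5) → 18.4658
  f3: (p4, p0, p1) → 94.1165
  f4: (p6, p2, p1) → 58.1075
  f5: (p6, p3, p5) → 84.8356
  f6: (p6, p3, p2) → 44.6539
  f7: (p7, p3, p0) → 16.8566
  f8: (p7, p3, p2) → 9.7269
  f9: (p7, p0, p1) → 123.0108
  f10: (p7, p2, p1) → 15.7611
  f11: (p8, p4, p1) → 46.4735
  f12: (p8, p6, p1) → 56.9608
  f13: (p8, p4, p5) → 10.2918
  f14: (p8, p6, p5) → 21.6367
Σ area = 683.895

Check V−E+F: 9 − 21 + 14 = 2.

facets=14 area=683.895


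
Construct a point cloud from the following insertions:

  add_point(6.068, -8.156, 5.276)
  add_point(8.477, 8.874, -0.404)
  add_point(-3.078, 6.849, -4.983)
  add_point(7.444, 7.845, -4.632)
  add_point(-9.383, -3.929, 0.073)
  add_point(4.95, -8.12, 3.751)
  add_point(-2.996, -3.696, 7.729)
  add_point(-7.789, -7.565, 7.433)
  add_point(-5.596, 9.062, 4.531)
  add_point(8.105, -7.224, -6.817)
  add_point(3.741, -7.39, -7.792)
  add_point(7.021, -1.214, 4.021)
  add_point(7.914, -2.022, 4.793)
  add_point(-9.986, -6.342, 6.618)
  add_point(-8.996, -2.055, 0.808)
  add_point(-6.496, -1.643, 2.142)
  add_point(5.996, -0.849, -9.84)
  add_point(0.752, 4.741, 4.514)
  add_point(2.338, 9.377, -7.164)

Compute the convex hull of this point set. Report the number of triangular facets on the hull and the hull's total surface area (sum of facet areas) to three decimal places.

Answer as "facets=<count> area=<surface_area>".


facets=30 area=1101.053

Points on the hull: [0, 1, 2, 3, 4, 5, 6, 7, 8, 9, 10, 12, 13, 14, 16, 17, 18] (17 of 19).

Area of each hull facet:
  f1: (p10, p2, p16) → 45.2840
  f2: (p18, p2, p16) → 35.5830
  f3: (p18, p8, p1) → 62.8127
  f4: (p18, p8, p2) → 28.6793
  f5: (p7, p8, p13) → 20.6411
  f6: (p7, p10, p13) → 24.4288
  f7: (p9, p10, p16) → 15.5139
  f8: (p9, p12, p0) → 38.7535
  f9: (p9, p12, p1) → 76.8595
  f10: (p4, p10, p13) → 48.6274
  f11: (p4, p10, p2) → 96.6923
  f12: (p3, p18, p1) → 11.0589
  f13: (p3, p18, p16) → 29.9899
  f14: (p3, p9, p1) → 31.8874
  f15: (p3, p9, p16) → 32.9461
  f16: (p5, p7, p0) → 11.7822
  f17: (p5, p7, p10) → 76.0078
  f18: (p5, p9, p0) → 8.3465
  f19: (p5, p9, p10) → 24.6906
  f20: (p17, p8, p1) → 35.2673
  f21: (p17, p12, p1) → 47.7665
  f22: (p14, p8, p2) → 55.9328
  f23: (p14, p4, p2) → 10.0564
  f24: (p14, p8, p13) → 41.9837
  f25: (p14, p4, p13) → 7.1761
  f26: (p6, p17, p12) → 45.5864
  f27: (p6, p7, p0) → 29.4167
  f28: (p6, p12, p0) → 33.0544
  f29: (p6, p7, p8) → 37.2270
  f30: (p6, p17, p8) → 37.0014
Σ area = 1101.053

Euler characteristic 17−45+30 = 2 ✓


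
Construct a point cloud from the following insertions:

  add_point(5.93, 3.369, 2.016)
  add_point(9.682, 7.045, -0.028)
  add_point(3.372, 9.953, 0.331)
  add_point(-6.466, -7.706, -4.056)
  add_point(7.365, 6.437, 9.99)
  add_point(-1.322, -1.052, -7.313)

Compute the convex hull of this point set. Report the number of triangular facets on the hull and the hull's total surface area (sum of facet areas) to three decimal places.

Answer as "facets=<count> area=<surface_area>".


Extreme-point indices: [0, 1, 2, 3, 4, 5] — 6 of 6 on the boundary.

Facet areas (half cross-product norm):
  f1: (p4, p2, p3) → 113.6304
  f2: (p4, p2, p1) → 34.8739
  f3: (p5, p1, p3) → 54.7119
  f4: (p5, p2, p3) → 52.7828
  f5: (p5, p2, p1) → 49.3209
  f6: (p0, p1, p3) → 32.9880
  f7: (p0, p4, p3) → 58.0295
  f8: (p0, p4, p1) → 24.4146
Σ area = 420.752

Euler: V−E+F = 6−12+8 = 2.

facets=8 area=420.752


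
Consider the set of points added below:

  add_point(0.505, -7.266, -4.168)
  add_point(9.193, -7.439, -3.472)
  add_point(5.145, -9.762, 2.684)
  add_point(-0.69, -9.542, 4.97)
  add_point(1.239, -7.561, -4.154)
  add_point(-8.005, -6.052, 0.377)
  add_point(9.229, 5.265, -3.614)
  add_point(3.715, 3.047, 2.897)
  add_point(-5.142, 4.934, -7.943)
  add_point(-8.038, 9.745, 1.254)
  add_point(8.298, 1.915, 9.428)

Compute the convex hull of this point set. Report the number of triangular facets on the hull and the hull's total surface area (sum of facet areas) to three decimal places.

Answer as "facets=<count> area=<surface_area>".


Hull vertices (10/11): indices [0, 1, 2, 3, 4, 5, 6, 8, 9, 10].

Area of each hull facet:
  f1: (p10, p6, p9) → 120.5446
  f2: (p8, p6, p9) → 80.8856
  f3: (p3, p10, p9) → 143.9206
  f4: (p3, p10, p2) → 43.4186
  f5: (p1, p8, p6) → 95.3437
  f6: (p1, p10, p6) → 82.8122
  f7: (p1, p10, p2) → 53.4844
  f8: (p5, p0, p8) → 63.9260
  f9: (p5, p8, p9) → 74.1332
  f10: (p5, p3, p9) → 69.0784
  f11: (p4, p1, p8) → 51.9095
  f12: (p4, p0, p8) → 3.9135
  f13: (p4, p1, p2) → 27.4061
  f14: (p4, p3, p2) → 25.3504
  f15: (p4, p5, p3) → 40.8759
  f16: (p4, p5, p0) → 2.0251
Σ area = 979.028

Euler: V−E+F = 10−24+16 = 2.

facets=16 area=979.028


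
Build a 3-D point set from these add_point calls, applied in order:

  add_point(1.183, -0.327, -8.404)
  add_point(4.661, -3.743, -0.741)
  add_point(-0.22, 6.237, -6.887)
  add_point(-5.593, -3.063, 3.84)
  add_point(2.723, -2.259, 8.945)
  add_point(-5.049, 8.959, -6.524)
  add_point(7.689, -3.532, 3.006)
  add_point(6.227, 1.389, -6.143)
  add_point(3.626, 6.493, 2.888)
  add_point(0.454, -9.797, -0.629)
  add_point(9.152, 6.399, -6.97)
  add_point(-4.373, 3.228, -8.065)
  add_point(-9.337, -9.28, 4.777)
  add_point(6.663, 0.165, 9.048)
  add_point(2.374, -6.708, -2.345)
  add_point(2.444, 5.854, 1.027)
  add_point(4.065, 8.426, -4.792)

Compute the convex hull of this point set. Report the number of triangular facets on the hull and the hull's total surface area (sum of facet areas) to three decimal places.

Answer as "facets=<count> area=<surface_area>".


14 of the 17 inputs are extreme points: [0, 3, 4, 5, 6, 7, 8, 9, 10, 11, 12, 13, 14, 16].

Facet areas (half cross-product norm):
  f1: (p3, p5, p12) → 38.8142
  f2: (p16, p5, p10) → 16.5207
  f3: (p11, p5, p10) → 41.2695
  f4: (p11, p0, p10) → 33.3098
  f5: (p11, p5, p12) → 49.9706
  f6: (p9, p11, p12) → 87.9326
  f7: (p9, p11, p0) → 38.2241
  f8: (p8, p3, p5) → 83.4582
  f9: (p8, p16, p5) → 36.4884
  f10: (p8, p13, p10) → 48.1151
  f11: (p8, p16, p10) → 22.1284
  f12: (p6, p13, p10) → 49.0709
  f13: (p7, p0, p10) → 13.1235
  f14: (p7, p6, p10) → 27.3792
  f15: (p4, p8, p13) → 21.5622
  f16: (p4, p8, p3) → 51.6475
  f17: (p4, p3, p12) → 32.2115
  f18: (p4, p9, p12) → 67.3432
  f19: (p4, p6, p13) → 16.3252
  f20: (p4, p6, p9) → 40.0338
  f21: (p14, p9, p0) → 11.1933
  f22: (p14, p7, p0) → 25.3209
  f23: (p14, p6, p9) → 15.5382
  f24: (p14, p7, p6) → 37.6878
Σ area = 904.669

Check V−E+F: 14 − 36 + 24 = 2.

facets=24 area=904.669


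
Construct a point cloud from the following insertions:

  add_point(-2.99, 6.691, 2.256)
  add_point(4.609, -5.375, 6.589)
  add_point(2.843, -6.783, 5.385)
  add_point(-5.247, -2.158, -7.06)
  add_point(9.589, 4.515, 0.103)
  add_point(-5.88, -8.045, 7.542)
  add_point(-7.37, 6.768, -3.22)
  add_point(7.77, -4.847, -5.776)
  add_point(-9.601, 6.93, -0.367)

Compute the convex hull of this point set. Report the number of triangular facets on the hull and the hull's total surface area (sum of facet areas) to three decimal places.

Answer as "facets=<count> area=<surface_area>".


Points on the hull: [0, 1, 2, 3, 4, 5, 6, 7, 8] (9 of 9).

Facet areas (half cross-product norm):
  f1: (p3, p5, p8) → 92.3665
  f2: (p7, p3, p5) → 104.3782
  f3: (p0, p5, p8) → 56.6394
  f4: (p6, p3, p8) → 15.8627
  f5: (p6, p0, p8) → 12.3719
  f6: (p6, p0, p4) → 39.8502
  f7: (p6, p7, p4) → 96.5210
  f8: (p6, p7, p3) → 62.1675
  f9: (p2, p7, p5) → 43.9719
  f10: (p1, p0, p5) → 78.0082
  f11: (p1, p2, p5) → 9.0368
  f12: (p1, p0, p4) → 78.3680
  f13: (p1, p7, p4) → 64.4903
  f14: (p1, p2, p7) → 15.7762
Σ area = 769.809

Check V−E+F: 9 − 21 + 14 = 2.

facets=14 area=769.809


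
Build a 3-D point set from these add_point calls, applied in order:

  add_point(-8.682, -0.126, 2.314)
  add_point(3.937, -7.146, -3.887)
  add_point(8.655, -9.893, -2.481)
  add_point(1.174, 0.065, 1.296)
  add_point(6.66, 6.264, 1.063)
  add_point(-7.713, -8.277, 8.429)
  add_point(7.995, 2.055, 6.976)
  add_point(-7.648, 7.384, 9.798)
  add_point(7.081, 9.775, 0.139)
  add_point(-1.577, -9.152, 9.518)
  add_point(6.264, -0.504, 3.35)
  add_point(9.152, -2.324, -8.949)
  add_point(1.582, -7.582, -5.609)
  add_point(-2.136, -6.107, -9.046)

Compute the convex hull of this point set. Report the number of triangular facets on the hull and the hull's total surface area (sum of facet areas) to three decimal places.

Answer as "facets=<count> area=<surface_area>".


Points on the hull: [0, 2, 5, 6, 7, 8, 9, 11, 13] (9 of 14).

Per-facet area ½‖(b−a)×(c−a)‖:
  f1: (p13, p8, p0) → 130.5996
  f2: (p13, p8, p11) → 90.1684
  f3: (p13, p2, p11) → 56.9097
  f4: (p7, p8, p0) → 92.6359
  f5: (p6, p9, p2) → 101.6276
  f6: (p6, p8, p11) → 77.3004
  f7: (p6, p2, p11) → 74.6307
  f8: (p6, p7, p8) → 84.8790
  f9: (p6, p7, p9) → 115.5682
  f10: (p5, p7, p0) → 54.0385
  f11: (p5, p7, p9) → 49.1119
  f12: (p5, p13, p0) → 73.4021
  f13: (p5, p9, p2) → 42.8163
  f14: (p5, p13, p2) → 117.6719
Σ area = 1161.360

Euler characteristic 9−21+14 = 2 ✓

facets=14 area=1161.360


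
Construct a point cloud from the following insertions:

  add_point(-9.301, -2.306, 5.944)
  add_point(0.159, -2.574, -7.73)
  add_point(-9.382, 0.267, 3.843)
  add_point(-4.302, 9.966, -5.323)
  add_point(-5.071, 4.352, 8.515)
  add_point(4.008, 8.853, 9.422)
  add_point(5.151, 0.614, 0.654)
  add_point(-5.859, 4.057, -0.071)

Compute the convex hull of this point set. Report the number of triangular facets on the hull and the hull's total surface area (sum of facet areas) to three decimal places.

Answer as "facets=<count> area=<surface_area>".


facets=10 area=600.735

Hull vertices (7/8): indices [0, 1, 2, 3, 4, 5, 6].

Facet areas (half cross-product norm):
  f1: (p5, p3, p6) → 86.2969
  f2: (p1, p3, p2) → 88.5826
  f3: (p1, p3, p6) → 66.7876
  f4: (p4, p3, p2) → 53.1333
  f5: (p4, p5, p3) → 75.4265
  f6: (p0, p1, p2) → 24.0286
  f7: (p0, p1, p6) → 78.2294
  f8: (p0, p4, p2) → 12.5531
  f9: (p0, p5, p6) → 92.6436
  f10: (p0, p4, p5) → 23.0530
Σ area = 600.735

Euler characteristic 7−15+10 = 2 ✓
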